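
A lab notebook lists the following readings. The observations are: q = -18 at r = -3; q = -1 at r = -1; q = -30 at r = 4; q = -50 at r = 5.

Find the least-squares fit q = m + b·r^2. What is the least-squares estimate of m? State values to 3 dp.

m = 0.964

Compute the Gram sums: Σ1 = 4, Σr^2 = 51, Σr^2·r^2 = 963.
And Σq = -99, Σr^2·q = -1893.
Δ = 4·963 − 51² = 1251.
m = ((-99)·963 − 51·(-1893))/1251 = 134/139; b = (4·(-1893) − 51·(-99))/1251 = -841/417.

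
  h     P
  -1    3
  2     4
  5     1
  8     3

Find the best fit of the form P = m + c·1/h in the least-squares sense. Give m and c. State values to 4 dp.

m = 2.7519, c = 0.0433

Entries of XᵀX: Σ1 = 4, Σ1/h = -7/40, Σ1/h·1/h = 2089/1600.
Moment sums: ΣP = 11, Σ1/h·P = -17/40.
Normal equations: [[4, -7/40]; [-7/40, 2089/1600]]·[m, c]ᵀ = [11, -17/40]ᵀ.
Eliminating c: (2089/1600)·(row 1) − (-7/40)·(row 2) gives (8307/1600)·m = (2089/1600)·11 − (-7/40)·(-17/40) = 1143/80, so m = 2540/923.
Then c = ((-17/40) − (-7/40)·(2540/923))/(2089/1600) = 40/923.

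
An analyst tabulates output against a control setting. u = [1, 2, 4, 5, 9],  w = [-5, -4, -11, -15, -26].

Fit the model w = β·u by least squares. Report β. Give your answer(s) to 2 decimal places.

β = -2.88

Setting ∂/∂β … = 0 gives: 127·β = -366.
(Σu·u = 127, Σu·w = -366.)
β = (-366)/127 = -2.88189.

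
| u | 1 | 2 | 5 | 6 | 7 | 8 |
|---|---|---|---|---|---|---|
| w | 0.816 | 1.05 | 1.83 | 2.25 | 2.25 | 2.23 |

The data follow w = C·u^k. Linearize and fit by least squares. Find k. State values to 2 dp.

Let Y = ln w. Fitting Y = k·ln u + ln C by least squares:
Σln u = 8.1197, Σ(ln u)² = 14.3918, Σln w = 2.8736, Σln u·ln w = 5.7051.
Equations: 14.3918·k + 8.1197·ln C = 5.7051;  8.1197·k + 6·ln C = 2.8736.
Solving (det = 20.4213): k = 0.53365, ln C = -0.24324.

k = 0.53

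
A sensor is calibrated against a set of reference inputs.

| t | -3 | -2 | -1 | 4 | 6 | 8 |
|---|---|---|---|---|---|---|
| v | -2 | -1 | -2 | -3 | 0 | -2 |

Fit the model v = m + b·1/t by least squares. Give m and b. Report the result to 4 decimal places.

Normal-equation sums: Σ1 = 6, Σ1/t = -31/24, Σ1/t·1/t = 845/576.
For Xᵀv: Σv = -10, Σ1/t·v = 13/6.
Normal equations: [[6, -31/24]; [-31/24, 845/576]]·[m, b]ᵀ = [-10, 13/6]ᵀ.
Δ = 6·(845/576) − (-31/24)² = 4109/576.
m = ((-10)·(845/576) − (-31/24)·(13/6))/(4109/576) = -6838/4109; b = (6·(13/6) − (-31/24)·(-10))/(4109/576) = 48/4109.

m = -1.6642, b = 0.0117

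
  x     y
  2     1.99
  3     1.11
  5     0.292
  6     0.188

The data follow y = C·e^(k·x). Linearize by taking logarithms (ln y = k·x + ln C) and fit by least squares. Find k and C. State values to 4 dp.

Linearized form: ln y = k·x + ln C. From the 4 transformed points,
Σx = 16.0000, Σ(x)² = 74.0000, Σln y = -2.1098, Σx·ln y = -14.4935.
Equations: 74.0000·k + 16.0000·ln C = -14.4935;  16.0000·k + 4·ln C = -2.1098.
Δ = 74.0000·4 − (16.0000)² = 40.0000; k = (-14.4935·4 − 16.0000·-2.1098)/40.0000 = -0.60543, ln C = (74.0000·-2.1098 − 16.0000·-14.4935)/40.0000 = 1.89425, so C = exp(1.89425) = 6.64755.

k = -0.6054, C = 6.6475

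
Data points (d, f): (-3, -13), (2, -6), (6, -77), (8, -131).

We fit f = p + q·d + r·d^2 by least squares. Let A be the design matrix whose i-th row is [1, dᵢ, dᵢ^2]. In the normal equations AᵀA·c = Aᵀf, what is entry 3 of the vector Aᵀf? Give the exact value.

Entry 3 ↔ basis d^2, so (Aᵀf)_{3} = Σᵢ (d^2)·fᵢ = (9)·(-13) + (4)·(-6) + (36)·(-77) + (64)·(-131) = -11297.

-11297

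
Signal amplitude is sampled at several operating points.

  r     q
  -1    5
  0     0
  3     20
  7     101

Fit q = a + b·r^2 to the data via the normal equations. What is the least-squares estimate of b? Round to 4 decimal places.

Normal-equation sums: Σ1 = 4, Σr^2 = 59, Σr^2·r^2 = 2483.
And Σq = 126, Σr^2·q = 5134.
det = 4·2483 − 59² = 6451.
a = (126·2483 − 59·5134)/6451 = 9952/6451; b = (4·5134 − 59·126)/6451 = 13102/6451.

b = 2.0310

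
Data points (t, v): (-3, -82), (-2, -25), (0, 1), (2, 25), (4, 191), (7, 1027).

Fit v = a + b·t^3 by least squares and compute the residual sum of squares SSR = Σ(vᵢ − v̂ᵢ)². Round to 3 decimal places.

The normal equations are: 6·a + 380·b = 1137;  380·a + 122602·b = 367099.
(Σ1 = 6, Σt^3 = 380, Σt^3·t^3 = 122602, Σv = 1137, Σt^3·v = 367099.)
Determinant 6·122602 − 380² = 591212.
a = (1137·122602 − 380·367099)/591212 = -49573/295606; b = (6·367099 − 380·1137)/591212 = 885267/295606.
Residuals: -143955/147803, -258441/295606, 345179/295606, 357587/295606, -146769/295606, -4823/147803; SSR = 707589/147803.

SSR = 4.787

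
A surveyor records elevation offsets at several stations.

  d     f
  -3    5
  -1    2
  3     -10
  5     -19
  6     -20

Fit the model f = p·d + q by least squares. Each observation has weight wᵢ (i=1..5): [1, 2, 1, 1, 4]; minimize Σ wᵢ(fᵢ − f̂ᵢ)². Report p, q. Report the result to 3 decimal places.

Sums needed: Σwᵢ·d·d = 189, Σwᵢ·d = 27, Σwᵢ·1 = 9.
And Σwᵢ·d·f = -624, Σwᵢ·f = -100.
Normal equations: [[189, 27]; [27, 9]]·[p, q]ᵀ = [-624, -100]ᵀ.
Δ = 189·9 − 27² = 972.
p = ((-624)·9 − 27·(-100))/972 = -3; q = (189·(-100) − 27·(-624))/972 = -19/9.

p = -3.000, q = -2.111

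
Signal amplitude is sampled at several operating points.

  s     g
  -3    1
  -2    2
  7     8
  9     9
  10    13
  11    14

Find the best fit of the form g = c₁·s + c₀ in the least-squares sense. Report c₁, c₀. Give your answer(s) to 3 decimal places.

The normal system MᵀM·[c₁, c₀]ᵀ = Mᵀg is [[364, 32]; [32, 6]]·[c₁, c₀]ᵀ = [414, 47]ᵀ.
Determinant 364·6 − 32² = 1160.
c₁ = (414·6 − 32·47)/1160 = 49/58; c₀ = (364·47 − 32·414)/1160 = 193/58.

c₁ = 0.845, c₀ = 3.328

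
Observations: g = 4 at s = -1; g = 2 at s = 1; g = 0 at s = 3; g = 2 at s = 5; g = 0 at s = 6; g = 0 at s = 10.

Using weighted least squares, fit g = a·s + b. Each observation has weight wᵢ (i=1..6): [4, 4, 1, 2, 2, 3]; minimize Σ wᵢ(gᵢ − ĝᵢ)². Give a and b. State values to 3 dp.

The normal equations are: 439·a + 55·b = 12;  55·a + 16·b = 28.
(Σwᵢ·s·s = 439, Σwᵢ·s = 55, Σwᵢ·1 = 16, Σwᵢ·s·g = 12, Σwᵢ·g = 28.)
Determinant 439·16 − 55² = 3999.
a = (12·16 − 55·28)/3999 = -1348/3999; b = (439·28 − 55·12)/3999 = 11632/3999.

a = -0.337, b = 2.909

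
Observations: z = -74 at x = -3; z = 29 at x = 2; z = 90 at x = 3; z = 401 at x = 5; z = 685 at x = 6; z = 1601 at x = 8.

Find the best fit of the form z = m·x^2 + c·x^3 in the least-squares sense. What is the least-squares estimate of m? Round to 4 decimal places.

m = 0.9652

Compute the Gram sums: Σx^2·x^2 = 6195, Σx^2·x^3 = 43701, Σx^3·x^3 = 325947.
Right-hand side: Σx^2·z = 137409, Σx^3·z = 1022457.
Normal equations: [[6195, 43701]; [43701, 325947]]·[m, c]ᵀ = [137409, 1022457]ᵀ.
Eliminating c: 325947·(row 1) − 43701·(row 2) gives 109464264·m = 325947·137409 − 43701·1022457 = 105657966, so m = 1956629/2027116.
Then c = (1022457 − 43701·(1956629/2027116))/325947 = 870927/289588.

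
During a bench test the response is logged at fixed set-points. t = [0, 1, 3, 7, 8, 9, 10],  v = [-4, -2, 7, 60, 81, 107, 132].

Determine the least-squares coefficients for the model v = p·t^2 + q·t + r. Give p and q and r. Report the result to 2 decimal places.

Entries of MᵀM: Σt^2·t^2 = 23140, Σt^2·t = 2612, Σt^2 = 304, Σt·t = 304, Σt = 38, Σ1 = 7.
Moment sums: Σt^2·v = 30052, Σt·v = 3370, Σv = 381.
So MᵀM·[p, q, r]ᵀ = Mᵀv: [[23140, 2612, 304]; [2612, 304, 38]; [304, 38, 7]]·[p, q, r]ᵀ = [30052, 3370, 381]ᵀ.
Solving the 3×3 system (Gaussian elimination) gives p = 1099/748, q = -41/36, r = -10759/3366.

p = 1.47, q = -1.14, r = -3.20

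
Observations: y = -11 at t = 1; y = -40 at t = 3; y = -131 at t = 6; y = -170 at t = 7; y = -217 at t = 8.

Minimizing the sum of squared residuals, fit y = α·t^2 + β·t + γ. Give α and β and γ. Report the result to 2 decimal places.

The normal equations are: 7875·α + 1099·β + 159·γ = -27305;  1099·α + 159·β + 25·γ = -3843;  159·α + 25·β + 5·γ = -569.
Row-reducing yields α = -12219/4279, β = -16349/4279, γ = -16641/4279.

α = -2.86, β = -3.82, γ = -3.89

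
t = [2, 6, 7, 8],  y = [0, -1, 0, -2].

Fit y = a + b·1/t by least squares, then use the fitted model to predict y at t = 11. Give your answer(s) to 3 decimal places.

ŷ = -1.175

From the data, Σ1 = 4, Σ1/t = 157/168, Σ1/t·1/t = 8857/28224.
Moment sums: Σy = -3, Σ1/t·y = -5/12.
So XᵀX·[a, b]ᵀ = Xᵀy: [[4, 157/168]; [157/168, 8857/28224]]·[a, b]ᵀ = [-3, -5/12]ᵀ.
Δ = 4·(8857/28224) − (157/168)² = 3593/9408.
a = ((-3)·(8857/28224) − (157/168)·(-5/12))/(3593/9408) = -15581/10779; b = (4·(-5/12) − (157/168)·(-3))/(3593/9408) = 10696/3593.
At t = 11: ŷ = (-15581/10779)·(1) + (10696/3593)·(1/11) = -139303/118569.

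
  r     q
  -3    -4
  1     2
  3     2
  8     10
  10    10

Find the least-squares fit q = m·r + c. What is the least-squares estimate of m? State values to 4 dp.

m = 1.1191

Setting ∂/∂m … = 0 gives: 183·m + 19·c = 200;  19·m + 5·c = 20.
Determinant 183·5 − 19² = 554.
m = (200·5 − 19·20)/554 = 310/277; c = (183·20 − 19·200)/554 = -70/277.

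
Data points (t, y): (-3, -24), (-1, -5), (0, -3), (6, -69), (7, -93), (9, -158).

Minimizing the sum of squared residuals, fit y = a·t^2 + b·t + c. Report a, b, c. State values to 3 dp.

Setting ∂/∂a … = 0 gives: 10340·a + 1260·b + 176·c = -20060;  1260·a + 176·b + 18·c = -2410;  176·a + 18·b + 6·c = -352.
Solving the 3×3 system (Gaussian elimination) gives a = -1208/589, b = 43375/35929, c = -76445/35929.

a = -2.051, b = 1.207, c = -2.128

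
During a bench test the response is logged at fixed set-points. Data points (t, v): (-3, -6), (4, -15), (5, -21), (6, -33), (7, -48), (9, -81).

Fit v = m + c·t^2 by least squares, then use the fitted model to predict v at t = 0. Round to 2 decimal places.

v̂ = 3.38

From the data, Σ1 = 6, Σt^2 = 216, Σt^2·t^2 = 11220.
For Mᵀv: Σv = -204, Σt^2·v = -10920.
MᵀM·[m, c]ᵀ = Mᵀv becomes [[6, 216]; [216, 11220]]·[m, c]ᵀ = [-204, -10920]ᵀ.
Δ = 6·11220 − 216² = 20664.
m = ((-204)·11220 − 216·(-10920))/20664 = 970/287; c = (6·(-10920) − 216·(-204))/20664 = -298/287.
At t = 0: v̂ = (970/287)·(1) + (-298/287)·(0) = 970/287.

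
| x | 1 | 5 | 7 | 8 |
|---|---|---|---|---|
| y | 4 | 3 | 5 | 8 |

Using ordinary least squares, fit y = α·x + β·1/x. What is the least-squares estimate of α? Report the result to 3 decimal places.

α = 0.762

Entries of MᵀM: Σx·x = 139, Σx·1/x = 4, Σ1/x·1/x = 84361/78400.
For Mᵀy: Σx·y = 118, Σ1/x·y = 221/35.
MᵀM·[α, β]ᵀ = Mᵀy becomes [[139, 4]; [4, 84361/78400]]·[α, β]ᵀ = [118, 221/35]ᵀ.
Eliminating β: (84361/78400)·(row 1) − 4·(row 2) gives (10471779/78400)·α = (84361/78400)·118 − 4·(221/35) = 3987219/39200, so α = 2658146/3490593.
Then β = ((221/35) − 4·(2658146/3490593))/(84361/78400) = 10601920/3490593.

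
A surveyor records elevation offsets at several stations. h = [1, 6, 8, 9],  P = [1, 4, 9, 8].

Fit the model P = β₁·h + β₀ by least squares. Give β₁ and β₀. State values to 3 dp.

Entries of AᵀA: Σh·h = 182, Σh = 24, Σ1 = 4.
Moment sums: Σh·P = 169, ΣP = 22.
AᵀA·[β₁, β₀]ᵀ = AᵀP becomes [[182, 24]; [24, 4]]·[β₁, β₀]ᵀ = [169, 22]ᵀ.
Δ = 182·4 − 24² = 152.
β₁ = (169·4 − 24·22)/152 = 37/38; β₀ = (182·22 − 24·169)/152 = -13/38.

β₁ = 0.974, β₀ = -0.342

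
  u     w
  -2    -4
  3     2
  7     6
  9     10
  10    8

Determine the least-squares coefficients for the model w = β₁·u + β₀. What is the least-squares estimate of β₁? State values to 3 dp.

Sums needed: Σu·u = 243, Σu = 27, Σ1 = 5.
For Aᵀw: Σu·w = 226, Σw = 22.
Δ = 243·5 − 27² = 486.
β₁ = (226·5 − 27·22)/486 = 268/243; β₀ = (243·22 − 27·226)/486 = -14/9.

β₁ = 1.103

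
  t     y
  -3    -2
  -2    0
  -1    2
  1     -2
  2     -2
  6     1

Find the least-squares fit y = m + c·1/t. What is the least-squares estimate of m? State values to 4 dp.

m = -0.5448

The normal system XᵀX·[m, c]ᵀ = Xᵀy is [[6, -1/6]; [-1/6, 95/36]]·[m, c]ᵀ = [-3, -25/6]ᵀ.
Determinant 6·(95/36) − (-1/6)² = 569/36.
m = ((-3)·(95/36) − (-1/6)·(-25/6))/(569/36) = -310/569; c = (6·(-25/6) − (-1/6)·(-3))/(569/36) = -918/569.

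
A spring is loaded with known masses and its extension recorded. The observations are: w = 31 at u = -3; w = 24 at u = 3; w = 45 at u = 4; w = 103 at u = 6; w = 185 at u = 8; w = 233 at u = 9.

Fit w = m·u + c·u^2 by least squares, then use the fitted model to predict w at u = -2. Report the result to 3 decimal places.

ŵ = 13.962

AᵀA·[m, c]ᵀ = Aᵀw reads: 215·m + 1521·c = 4354;  1521·m + 12371·c = 35636.
Eliminating c: 12371·(row 1) − 1521·(row 2) gives 346324·m = 12371·4354 − 1521·35636 = -339022, so m = -169511/173162.
Then c = (35636 − 1521·(-169511/173162))/12371 = 519653/173162.
At u = -2: ŵ = (-169511/173162)·(-2) + (519653/173162)·(4) = 1208817/86581.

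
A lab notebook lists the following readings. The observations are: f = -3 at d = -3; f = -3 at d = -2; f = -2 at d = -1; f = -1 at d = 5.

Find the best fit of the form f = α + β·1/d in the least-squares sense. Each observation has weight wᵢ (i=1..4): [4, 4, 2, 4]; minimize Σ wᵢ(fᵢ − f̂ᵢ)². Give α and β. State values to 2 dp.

AᵀWA·[α, β]ᵀ = AᵀWf reads: 14·α + (-68/15)·β = -32;  (-68/15)·α + (811/225)·β = 66/5.
Δ = 14·(811/225) − (-68/15)² = 1346/45.
α = ((-32)·(811/225) − (-68/15)·(66/5))/(1346/45) = -6244/3365; β = (14·(66/5) − (-68/15)·(-32))/(1346/45) = 894/673.

α = -1.86, β = 1.33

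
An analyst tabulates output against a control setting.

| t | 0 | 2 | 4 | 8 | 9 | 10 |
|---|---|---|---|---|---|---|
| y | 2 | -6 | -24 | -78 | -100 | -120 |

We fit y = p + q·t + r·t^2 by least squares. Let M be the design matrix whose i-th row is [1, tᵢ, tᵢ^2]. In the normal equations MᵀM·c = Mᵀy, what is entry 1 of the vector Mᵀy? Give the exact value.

Entry 1 ↔ basis 1, so (Mᵀy)_{1} = Σᵢ yᵢ = (1)·(2) + (1)·(-6) + (1)·(-24) + (1)·(-78) + (1)·(-100) + (1)·(-120) = -326.

-326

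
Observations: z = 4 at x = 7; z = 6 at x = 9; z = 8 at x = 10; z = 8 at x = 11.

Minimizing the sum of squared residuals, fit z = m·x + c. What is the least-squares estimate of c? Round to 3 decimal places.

Forming AᵀA = [[351, 37]; [37, 4]] and Aᵀz = [250, 26]ᵀ gives AᵀA·[m, c]ᵀ = Aᵀz.
Determinant 351·4 − 37² = 35.
m = (250·4 − 37·26)/35 = 38/35; c = (351·26 − 37·250)/35 = -124/35.

c = -3.543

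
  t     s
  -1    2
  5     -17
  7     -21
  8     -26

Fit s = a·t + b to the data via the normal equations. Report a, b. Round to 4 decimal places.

a = -3.0256, b = -1.1282

Forming XᵀX = [[139, 19]; [19, 4]] and Xᵀs = [-442, -62]ᵀ gives XᵀX·[a, b]ᵀ = Xᵀs.
Δ = 139·4 − 19² = 195.
a = ((-442)·4 − 19·(-62))/195 = -118/39; b = (139·(-62) − 19·(-442))/195 = -44/39.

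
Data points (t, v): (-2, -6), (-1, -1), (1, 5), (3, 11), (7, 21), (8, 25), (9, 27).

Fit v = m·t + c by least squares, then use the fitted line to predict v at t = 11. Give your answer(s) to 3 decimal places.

v̂ = 33.317

Normal-equation sums: Σt·t = 209, Σt = 25, Σ1 = 7.
And Σt·v = 641, Σv = 82.
Determinant 209·7 − 25² = 838.
m = (641·7 − 25·82)/838 = 2437/838; c = (209·82 − 25·641)/838 = 1113/838.
At t = 11: v̂ = (2437/838)·(11) + (1113/838)·(1) = 13960/419.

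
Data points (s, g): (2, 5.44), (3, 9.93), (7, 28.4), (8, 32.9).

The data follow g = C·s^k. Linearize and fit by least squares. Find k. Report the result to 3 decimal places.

k = 1.288

Taking logs, ln g = k·ln s + ln C, so regress ln g on ln s.
XᵀX = [[9.7980, 5.8171]; [5.8171, 4]], rhs = [17.4722, 10.8292]ᵀ  (here Σln s = 5.8171, Σ(ln s)² = 9.7980, Σln g = 10.8292, Σln s·ln g = 17.4722).
Δ = 9.7980·4 − (5.8171)² = 5.3534; k = (17.4722·4 − 5.8171·10.8292)/5.3534 = 1.28781, ln C = (9.7980·10.8292 − 5.8171·17.4722)/5.3534 = 0.83446.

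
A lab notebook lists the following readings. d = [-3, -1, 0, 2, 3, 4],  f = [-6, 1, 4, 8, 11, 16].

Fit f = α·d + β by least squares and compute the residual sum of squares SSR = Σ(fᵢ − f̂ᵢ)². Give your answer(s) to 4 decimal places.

Sums needed: Σd·d = 39, Σd = 5, Σ1 = 6.
Moment sums: Σd·f = 130, Σf = 34.
Determinant 39·6 − 5² = 209.
α = (130·6 − 5·34)/209 = 610/209; β = (39·34 − 5·130)/209 = 676/209.
Residuals: -100/209, 13/19, 160/209, -224/209, -207/209, 12/11; SSR = 962/209.

SSR = 4.6029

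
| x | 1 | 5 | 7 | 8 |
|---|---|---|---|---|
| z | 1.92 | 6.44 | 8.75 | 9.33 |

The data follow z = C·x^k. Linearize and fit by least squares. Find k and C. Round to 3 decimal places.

Let Y = ln z. Fitting Y = k·ln x + ln C by least squares:
Sums: Σln x = 5.6348, Σ(ln x)² = 10.7009, Σln z = 6.9171, Σln x·ln z = 11.8623.
Normal system: [[10.7009, 5.6348]; [5.6348, 4]]·[k, ln C]ᵀ = [11.8623, 6.9171]ᵀ.
Δ = 10.7009·4 − (5.6348)² = 11.0529; k = (11.8623·4 − 5.6348·6.9171)/11.0529 = 0.76654, ln C = (10.7009·6.9171 − 5.6348·11.8623)/11.0529 = 0.64946, so C = exp(0.64946) = 1.91450.

k = 0.767, C = 1.915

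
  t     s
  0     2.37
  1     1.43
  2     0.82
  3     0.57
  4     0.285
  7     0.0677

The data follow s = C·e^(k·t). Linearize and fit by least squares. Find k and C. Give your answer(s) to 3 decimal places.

Linearized form: ln s = k·t + ln C. From the 6 transformed points,
Sums: Σt = 17.0000, Σ(t)² = 79.0000, Σln s = -3.4879, Σt·ln s = -25.5953.
Normal system: [[79.0000, 17.0000]; [17.0000, 6]]·[k, ln C]ᵀ = [-25.5953, -3.4879]ᵀ.
Δ = 79.0000·6 − (17.0000)² = 185.0000; k = (-25.5953·6 − 17.0000·-3.4879)/185.0000 = -0.50961, ln C = (79.0000·-3.4879 − 17.0000·-25.5953)/185.0000 = 0.86256, so C = exp(0.86256) = 2.36921.

k = -0.510, C = 2.369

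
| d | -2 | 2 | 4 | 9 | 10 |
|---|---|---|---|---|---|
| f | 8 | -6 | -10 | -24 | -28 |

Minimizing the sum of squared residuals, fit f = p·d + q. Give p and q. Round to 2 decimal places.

p = -2.90, q = 1.35

Compute the Gram sums: Σd·d = 205, Σd = 23, Σ1 = 5.
And Σd·f = -564, Σf = -60.
Normal equations: [[205, 23]; [23, 5]]·[p, q]ᵀ = [-564, -60]ᵀ.
Eliminating q: 5·(row 1) − 23·(row 2) gives 496·p = 5·(-564) − 23·(-60) = -1440, so p = -90/31.
Then q = ((-60) − 23·(-90/31))/5 = 42/31.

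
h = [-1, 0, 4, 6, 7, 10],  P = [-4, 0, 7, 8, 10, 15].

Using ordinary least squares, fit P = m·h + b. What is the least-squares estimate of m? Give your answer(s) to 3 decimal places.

Forming AᵀA = [[202, 26]; [26, 6]] and AᵀP = [300, 36]ᵀ gives AᵀA·[m, b]ᵀ = AᵀP.
Δ = 202·6 − 26² = 536.
m = (300·6 − 26·36)/536 = 108/67; b = (202·36 − 26·300)/536 = -66/67.

m = 1.612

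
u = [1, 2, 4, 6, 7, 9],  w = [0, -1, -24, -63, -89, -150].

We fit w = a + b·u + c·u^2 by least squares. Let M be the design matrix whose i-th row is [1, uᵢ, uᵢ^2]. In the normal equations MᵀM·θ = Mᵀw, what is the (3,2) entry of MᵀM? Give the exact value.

Row 3 ↔ basis u^2, column 2 ↔ basis u, so (MᵀM)_{3,2} = Σᵢ (u^2)·(u) = (1)·(1) + (4)·(2) + (16)·(4) + (36)·(6) + (49)·(7) + (81)·(9) = 1361.

1361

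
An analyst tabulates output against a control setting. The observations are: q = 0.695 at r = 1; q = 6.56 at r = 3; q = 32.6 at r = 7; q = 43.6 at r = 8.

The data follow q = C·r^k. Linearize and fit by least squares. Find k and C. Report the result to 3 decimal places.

Linearized form: ln q = k·ln r + ln C. From the 4 transformed points,
XᵀX = [[9.3176, 5.1240]; [5.1240, 4]], rhs = [16.6966, 8.7765]ᵀ  (here Σln r = 5.1240, Σ(ln r)² = 9.3176, Σln q = 8.7765, Σln r·ln q = 16.6966).
Solving (det = 11.0154): k = 1.98051, ln C = -0.34289, so C = exp(-0.34289) = 0.70972.

k = 1.981, C = 0.710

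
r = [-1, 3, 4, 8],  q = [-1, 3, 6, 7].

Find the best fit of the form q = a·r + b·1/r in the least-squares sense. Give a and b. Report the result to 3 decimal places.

The normal equations are: 90·a + 4·b = 90;  4·a + (685/576)·b = 35/8.
Eliminating b: (685/576)·(row 1) − 4·(row 2) gives (2913/32)·a = (685/576)·90 − 4·(35/8) = 2865/32, so a = 955/971.
Then b = ((35/8) − 4·(955/971))/(685/576) = 360/971.

a = 0.984, b = 0.371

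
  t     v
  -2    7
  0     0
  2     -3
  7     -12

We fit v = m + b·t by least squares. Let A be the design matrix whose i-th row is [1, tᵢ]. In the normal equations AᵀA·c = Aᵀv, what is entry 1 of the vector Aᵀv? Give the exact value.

-8

Entry 1 ↔ basis 1, so (Aᵀv)_{1} = Σᵢ vᵢ = (1)·(7) + (1)·(0) + (1)·(-3) + (1)·(-12) = -8.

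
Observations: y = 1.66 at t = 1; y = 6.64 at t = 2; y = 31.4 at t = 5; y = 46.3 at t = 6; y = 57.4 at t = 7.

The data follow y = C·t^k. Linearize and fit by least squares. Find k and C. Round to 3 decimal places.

With ln yᵢ as the transformed response and ln tᵢ as the regressor:
Σln t = 6.0403, Σ(ln t)² = 10.0677, Σln y = 13.7319, Σln t·ln y = 21.6123.
Equations: 10.0677·k + 6.0403·ln C = 21.6123;  6.0403·k + 5·ln C = 13.7319.
Solving (det = 13.8539): k = 1.81301, ln C = 0.55618, so C = exp(0.55618) = 1.74400.

k = 1.813, C = 1.744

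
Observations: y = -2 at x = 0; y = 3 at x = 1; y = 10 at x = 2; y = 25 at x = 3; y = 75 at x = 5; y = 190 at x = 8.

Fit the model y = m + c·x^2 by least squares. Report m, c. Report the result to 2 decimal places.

MᵀM·[m, c]ᵀ = Mᵀy reads: 6·m + 103·c = 301;  103·m + 4819·c = 14303.
(Σ1 = 6, Σx^2 = 103, Σx^2·x^2 = 4819, Σy = 301, Σx^2·y = 14303.)
Eliminating c: 4819·(row 1) − 103·(row 2) gives 18305·m = 4819·301 − 103·14303 = -22690, so m = -4538/3661.
Then c = (14303 − 103·(-4538/3661))/4819 = 10963/3661.

m = -1.24, c = 2.99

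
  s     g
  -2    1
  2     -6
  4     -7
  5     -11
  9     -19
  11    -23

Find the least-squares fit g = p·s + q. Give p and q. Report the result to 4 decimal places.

The normal system MᵀM·[p, q]ᵀ = Mᵀg is [[251, 29]; [29, 6]]·[p, q]ᵀ = [-521, -65]ᵀ.
Δ = 251·6 − 29² = 665.
p = ((-521)·6 − 29·(-65))/665 = -1241/665; q = (251·(-65) − 29·(-521))/665 = -1206/665.

p = -1.8662, q = -1.8135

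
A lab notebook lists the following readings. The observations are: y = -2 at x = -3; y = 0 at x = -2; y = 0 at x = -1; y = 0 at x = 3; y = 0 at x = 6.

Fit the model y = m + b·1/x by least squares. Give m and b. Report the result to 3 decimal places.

m = -0.369, b = 0.117

Setting ∂/∂m … = 0 gives: 5·m + (-4/3)·b = -2;  (-4/3)·m + (3/2)·b = 2/3.
(Σ1 = 5, Σ1/x = -4/3, Σ1/x·1/x = 3/2, Σy = -2, Σ1/x·y = 2/3.)
Δ = 5·(3/2) − (-4/3)² = 103/18.
m = ((-2)·(3/2) − (-4/3)·(2/3))/(103/18) = -38/103; b = (5·(2/3) − (-4/3)·(-2))/(103/18) = 12/103.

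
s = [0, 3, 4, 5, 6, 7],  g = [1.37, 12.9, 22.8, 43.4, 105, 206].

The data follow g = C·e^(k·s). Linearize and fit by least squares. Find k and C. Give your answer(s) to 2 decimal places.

Linearized form: ln g = k·s + ln C. From the 6 transformed points,
Σs = 25.0000, Σ(s)² = 135.0000, Σln g = 19.7511, Σs·ln g = 104.2499.
Equations: 135.0000·k + 25.0000·ln C = 104.2499;  25.0000·k + 6·ln C = 19.7511.
Δ = 135.0000·6 − (25.0000)² = 185.0000; k = (104.2499·6 − 25.0000·19.7511)/185.0000 = 0.71201, ln C = (135.0000·19.7511 − 25.0000·104.2499)/185.0000 = 0.32513, so C = exp(0.32513) = 1.38422.

k = 0.71, C = 1.38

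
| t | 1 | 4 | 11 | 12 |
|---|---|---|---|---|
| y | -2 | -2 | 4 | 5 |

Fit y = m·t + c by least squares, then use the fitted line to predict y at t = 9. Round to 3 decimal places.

AᵀA·[m, c]ᵀ = Aᵀy reads: 282·m + 28·c = 94;  28·m + 4·c = 5.
(Σt·t = 282, Σt = 28, Σ1 = 4, Σt·y = 94, Σy = 5.)
Determinant 282·4 − 28² = 344.
m = (94·4 − 28·5)/344 = 59/86; c = (282·5 − 28·94)/344 = -611/172.
At t = 9: ŷ = (59/86)·(9) + (-611/172)·(1) = 451/172.

ŷ = 2.622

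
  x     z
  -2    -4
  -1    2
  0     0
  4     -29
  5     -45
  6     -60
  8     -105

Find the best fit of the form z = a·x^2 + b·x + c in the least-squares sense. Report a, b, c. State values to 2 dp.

a = -1.46, b = -1.44, c = 0.22

Entries of MᵀM: Σx^2·x^2 = 6290, Σx^2·x = 908, Σx^2 = 146, Σx·x = 146, Σx = 20, Σ1 = 7.
Right-hand side: Σx^2·z = -10483, Σx·z = -1535, Σz = -241.
Normal equations: [[6290, 908, 146]; [908, 146, 20]; [146, 20, 7]]·[a, b, c]ᵀ = [-10483, -1535, -241]ᵀ.
Inverting the 3×3 Gram matrix, [a, b, c]ᵀ = [-242785/165858, -238745/165858, 5946/27643]ᵀ.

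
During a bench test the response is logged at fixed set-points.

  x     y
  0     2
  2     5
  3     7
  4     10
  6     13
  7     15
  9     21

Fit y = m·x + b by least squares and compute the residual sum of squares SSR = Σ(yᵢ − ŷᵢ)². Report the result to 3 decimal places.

SSR = 3.396

AᵀA·[m, b]ᵀ = Aᵀy reads: 195·m + 31·b = 443;  31·m + 7·b = 73.
(Σx·x = 195, Σx = 31, Σ1 = 7, Σx·y = 443, Σy = 73.)
Eliminating b: 7·(row 1) − 31·(row 2) gives 404·m = 7·443 − 31·73 = 838, so m = 419/202.
Then b = (73 − 31·(419/202))/7 = 251/202.
Residuals: 153/202, -79/202, -47/101, 93/202, -139/202, -77/101, 110/101; SSR = 343/101.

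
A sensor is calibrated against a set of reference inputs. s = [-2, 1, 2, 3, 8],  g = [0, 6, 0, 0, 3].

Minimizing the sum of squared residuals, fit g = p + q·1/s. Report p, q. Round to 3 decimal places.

Entries of MᵀM: Σ1 = 5, Σ1/s = 35/24, Σ1/s·1/s = 937/576.
Right-hand side: Σg = 9, Σ1/s·g = 51/8.
Normal equations: [[5, 35/24]; [35/24, 937/576]]·[p, q]ᵀ = [9, 51/8]ᵀ.
Eliminating q: (937/576)·(row 1) − (35/24)·(row 2) gives (865/144)·p = (937/576)·9 − (35/24)·(51/8) = 171/32, so p = 1539/1730.
Then q = ((51/8) − (35/24)·(1539/1730))/(937/576) = 540/173.

p = 0.890, q = 3.121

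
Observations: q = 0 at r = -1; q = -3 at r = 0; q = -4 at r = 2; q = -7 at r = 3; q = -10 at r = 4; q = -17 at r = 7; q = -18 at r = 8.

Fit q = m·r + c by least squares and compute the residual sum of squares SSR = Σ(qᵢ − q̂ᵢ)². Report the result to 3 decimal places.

Sums needed: Σr·r = 143, Σr = 23, Σ1 = 7.
And Σr·q = -332, Σq = -59.
Eliminating c: 7·(row 1) − 23·(row 2) gives 472·m = 7·(-332) − 23·(-59) = -967, so m = -967/472.
Then c = ((-59) − 23·(-967/472))/7 = -801/472.
Residuals: -83/236, -615/472, 847/472, 199/236, -51/472, -227/236, 41/472; SSR = 3161/472.

SSR = 6.697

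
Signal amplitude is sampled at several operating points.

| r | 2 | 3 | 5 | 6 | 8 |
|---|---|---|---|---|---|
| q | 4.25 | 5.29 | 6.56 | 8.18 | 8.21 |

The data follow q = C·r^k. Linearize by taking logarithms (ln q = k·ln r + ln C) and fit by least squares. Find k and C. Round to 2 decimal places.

k = 0.50, C = 3.03

Let Y = ln q. Fitting Y = k·ln r + ln C by least squares:
Sums: Σln r = 7.2724, Σ(ln r)² = 11.8122, Σln q = 9.2008, Σln r·ln q = 14.0040.
Normal system: [[11.8122, 7.2724]; [7.2724, 5]]·[k, ln C]ᵀ = [14.0040, 9.2008]ᵀ.
Slope k = (n·Σln r·ln q − Σln r·Σln q)/(n·Σ(ln r)² − (Σln r)²) = (5·14.0040 − 7.2724·9.2008)/6.1731 = 0.50356; ln C = (Σln q − k·Σln r)/n = 1.10774, so C = exp(1.10774) = 3.02750.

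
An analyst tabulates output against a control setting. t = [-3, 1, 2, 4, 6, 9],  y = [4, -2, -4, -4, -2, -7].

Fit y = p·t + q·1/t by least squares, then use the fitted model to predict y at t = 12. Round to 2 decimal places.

ŷ = -8.28

Normal-equation sums: Σt·t = 147, Σt·1/t = 6, Σ1/t·1/t = 1897/1296.
Right-hand side: Σt·y = -113, Σ1/t·y = -67/9.
So MᵀM·[p, q]ᵀ = Mᵀy: [[147, 6]; [6, 1897/1296]]·[p, q]ᵀ = [-113, -67/9]ᵀ.
det = 147·(1897/1296) − 6² = 77401/432.
p = ((-113)·(1897/1296) − 6·(-67/9))/(77401/432) = -156473/232203; q = (147·(-67/9) − 6·(-113))/(77401/432) = -179856/77401.
At t = 12: ŷ = (-156473/232203)·(12) + (-179856/77401)·(1/12) = -640880/77401.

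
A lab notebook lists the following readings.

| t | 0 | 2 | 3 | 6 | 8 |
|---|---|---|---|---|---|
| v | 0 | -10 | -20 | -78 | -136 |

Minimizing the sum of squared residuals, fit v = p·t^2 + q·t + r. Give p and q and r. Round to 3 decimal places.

Setting ∂/∂p … = 0 gives: 5489·p + 763·q + 113·r = -11732;  763·p + 113·q + 19·r = -1636;  113·p + 19·q + 5·r = -244.
(Σt^2·t^2 = 5489, Σt^2·t = 763, Σt^2 = 113, Σt·t = 113, Σt = 19, Σ1 = 5, Σt^2·v = -11732, Σt·v = -1636, Σv = -244.)
Row-reducing yields p = -299/147, q = -109/147, r = -2/147.

p = -2.034, q = -0.741, r = -0.014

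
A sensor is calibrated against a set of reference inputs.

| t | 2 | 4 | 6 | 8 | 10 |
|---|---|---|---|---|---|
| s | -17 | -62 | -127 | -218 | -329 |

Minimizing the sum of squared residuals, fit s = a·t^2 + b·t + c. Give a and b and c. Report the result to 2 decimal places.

a = -2.82, b = -5.14, c = 4.40

Entries of XᵀX: Σt^2·t^2 = 15664, Σt^2·t = 1800, Σt^2 = 220, Σt·t = 220, Σt = 30, Σ1 = 5.
Right-hand side: Σt^2·s = -52484, Σt·s = -6078, Σs = -753.
Solving the 3×3 system (Gaussian elimination) gives a = -79/28, b = -36/7, c = 22/5.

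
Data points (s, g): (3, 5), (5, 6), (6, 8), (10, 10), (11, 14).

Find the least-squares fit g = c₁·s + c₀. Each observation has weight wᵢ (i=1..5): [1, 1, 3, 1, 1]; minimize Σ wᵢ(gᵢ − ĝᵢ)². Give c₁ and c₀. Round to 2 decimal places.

c₁ = 0.99, c₀ = 1.80

Setting ∂/∂c₁ … = 0 gives: 363·c₁ + 47·c₀ = 443;  47·c₁ + 7·c₀ = 59.
det = 363·7 − 47² = 332.
c₁ = (443·7 − 47·59)/332 = 82/83; c₀ = (363·59 − 47·443)/332 = 149/83.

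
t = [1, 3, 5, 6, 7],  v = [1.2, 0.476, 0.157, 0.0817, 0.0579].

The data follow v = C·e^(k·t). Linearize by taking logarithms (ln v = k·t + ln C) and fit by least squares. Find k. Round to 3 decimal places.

k = -0.522

Linearized form: ln v = k·t + ln C. From the 5 transformed points,
Σt = 22.0000, Σ(t)² = 120.0000, Σln v = -7.7653, Σt·ln v = -46.2737.
Normal system: [[120.0000, 22.0000]; [22.0000, 5]]·[k, ln C]ᵀ = [-46.2737, -7.7653]ᵀ.
Solving (det = 116.0000): k = -0.52183, ln C = 0.74302.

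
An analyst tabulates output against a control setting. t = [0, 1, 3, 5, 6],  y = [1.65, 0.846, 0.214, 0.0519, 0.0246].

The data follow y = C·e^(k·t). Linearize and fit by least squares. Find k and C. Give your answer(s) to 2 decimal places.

k = -0.70, C = 1.69

With ln yᵢ as the transformed response and tᵢ as the regressor:
AᵀA = [[71.0000, 15.0000]; [15.0000, 5]], rhs = [-41.8148, -7.8717]ᵀ  (here Σt = 15.0000, Σ(t)² = 71.0000, Σln y = -7.8717, Σt·ln y = -41.8148).
Solving (det = 130.0000): k = -0.69999, ln C = 0.52563, so C = exp(0.52563) = 1.69153.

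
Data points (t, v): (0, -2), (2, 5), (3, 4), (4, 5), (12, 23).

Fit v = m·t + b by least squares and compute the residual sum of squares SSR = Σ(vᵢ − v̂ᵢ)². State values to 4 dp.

SSR = 9.1769

Entries of XᵀX: Σt·t = 173, Σt = 21, Σ1 = 5.
Moment sums: Σt·v = 318, Σv = 35.
Determinant 173·5 − 21² = 424.
m = (318·5 − 21·35)/424 = 855/424; b = (173·35 − 21·318)/424 = -623/424.
Residuals: -225/424, 1033/424, -123/212, -677/424, 115/424; SSR = 3891/424.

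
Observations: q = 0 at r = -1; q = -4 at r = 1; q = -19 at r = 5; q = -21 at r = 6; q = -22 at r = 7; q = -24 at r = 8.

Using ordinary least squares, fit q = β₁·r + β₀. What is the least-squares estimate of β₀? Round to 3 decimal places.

Normal-equation sums: Σr·r = 176, Σr = 26, Σ1 = 6.
And Σr·q = -571, Σq = -90.
So XᵀX·[β₁, β₀]ᵀ = Xᵀq: [[176, 26]; [26, 6]]·[β₁, β₀]ᵀ = [-571, -90]ᵀ.
det = 176·6 − 26² = 380.
β₁ = ((-571)·6 − 26·(-90))/380 = -543/190; β₀ = (176·(-90) − 26·(-571))/380 = -497/190.

β₀ = -2.616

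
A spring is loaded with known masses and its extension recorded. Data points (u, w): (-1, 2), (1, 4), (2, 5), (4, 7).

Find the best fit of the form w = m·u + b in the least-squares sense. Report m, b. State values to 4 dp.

Sums needed: Σu·u = 22, Σu = 6, Σ1 = 4.
Moment sums: Σu·w = 40, Σw = 18.
Determinant 22·4 − 6² = 52.
m = (40·4 − 6·18)/52 = 1; b = (22·18 − 6·40)/52 = 3.

m = 1.0000, b = 3.0000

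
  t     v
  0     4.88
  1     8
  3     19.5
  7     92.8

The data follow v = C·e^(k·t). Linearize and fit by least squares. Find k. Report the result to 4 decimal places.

k = 0.4174

Taking logs, ln v = k·t + ln C, so regress ln v on t.
AᵀA = [[59.0000, 11.0000]; [11.0000, 4]], rhs = [42.7038, 11.1654]ᵀ  (here Σt = 11.0000, Σ(t)² = 59.0000, Σln v = 11.1654, Σt·ln v = 42.7038).
Δ = 59.0000·4 − (11.0000)² = 115.0000; k = (42.7038·4 − 11.0000·11.1654)/115.0000 = 0.41735, ln C = (59.0000·11.1654 − 11.0000·42.7038)/115.0000 = 1.64365.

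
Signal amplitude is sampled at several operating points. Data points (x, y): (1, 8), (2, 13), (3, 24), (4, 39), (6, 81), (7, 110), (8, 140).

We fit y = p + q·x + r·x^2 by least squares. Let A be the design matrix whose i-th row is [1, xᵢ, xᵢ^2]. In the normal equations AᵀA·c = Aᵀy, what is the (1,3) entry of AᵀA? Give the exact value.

179

Row 1 ↔ basis 1, column 3 ↔ basis x^2, so (AᵀA)_{1,3} = Σᵢ x^2 = (1)·(1) + (1)·(4) + (1)·(9) + (1)·(16) + (1)·(36) + (1)·(49) + (1)·(64) = 179.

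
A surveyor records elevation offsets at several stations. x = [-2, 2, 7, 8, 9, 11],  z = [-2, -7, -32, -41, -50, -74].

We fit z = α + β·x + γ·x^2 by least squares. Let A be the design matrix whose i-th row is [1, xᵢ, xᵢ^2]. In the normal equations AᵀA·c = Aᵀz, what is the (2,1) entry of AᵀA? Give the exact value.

35

Row 2 ↔ basis x, column 1 ↔ basis 1, so (AᵀA)_{2,1} = Σᵢ x = (-2)·(1) + (2)·(1) + (7)·(1) + (8)·(1) + (9)·(1) + (11)·(1) = 35.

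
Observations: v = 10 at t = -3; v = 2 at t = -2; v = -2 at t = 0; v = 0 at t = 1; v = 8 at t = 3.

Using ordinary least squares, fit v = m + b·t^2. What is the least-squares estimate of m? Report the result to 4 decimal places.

m = -1.8798

Compute the Gram sums: Σ1 = 5, Σt^2 = 23, Σt^2·t^2 = 179.
For Xᵀv: Σv = 18, Σt^2·v = 170.
det = 5·179 − 23² = 366.
m = (18·179 − 23·170)/366 = -344/183; b = (5·170 − 23·18)/366 = 218/183.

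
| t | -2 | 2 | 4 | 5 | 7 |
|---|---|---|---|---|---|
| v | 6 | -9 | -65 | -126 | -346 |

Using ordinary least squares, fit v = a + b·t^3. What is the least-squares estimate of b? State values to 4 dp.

b = -1.0044

Forming MᵀM = [[5, 532]; [532, 137498]] and Mᵀv = [-540, -138708]ᵀ gives MᵀM·[a, b]ᵀ = Mᵀv.
Eliminating b: 137498·(row 1) − 532·(row 2) gives 404466·a = 137498·(-540) − 532·(-138708) = -456264, so a = -76044/67411.
Then b = ((-138708) − 532·(-76044/67411))/137498 = -67710/67411.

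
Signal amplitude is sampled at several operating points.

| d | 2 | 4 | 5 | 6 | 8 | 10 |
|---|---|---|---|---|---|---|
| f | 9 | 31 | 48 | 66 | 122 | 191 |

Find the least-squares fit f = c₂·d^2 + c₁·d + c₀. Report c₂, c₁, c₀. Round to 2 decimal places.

c₂ = 2.02, c₁ = -1.57, c₀ = 4.32

Sums needed: Σd^2·d^2 = 16289, Σd^2·d = 1925, Σd^2 = 245, Σd·d = 245, Σd = 35, Σ1 = 6.
For Mᵀf: Σd^2·f = 31016, Σd·f = 3664, Σf = 467.
So MᵀM·[c₂, c₁, c₀]ᵀ = Mᵀf: [[16289, 1925, 245]; [1925, 245, 35]; [245, 35, 6]]·[c₂, c₁, c₀]ᵀ = [31016, 3664, 467]ᵀ.
Inverting the 3×3 Gram matrix, [c₂, c₁, c₀]ᵀ = [1871/924, -7261/4620, 95/22]ᵀ.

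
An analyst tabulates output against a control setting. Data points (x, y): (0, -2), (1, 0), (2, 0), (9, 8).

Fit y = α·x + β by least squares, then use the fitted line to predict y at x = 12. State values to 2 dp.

Forming AᵀA = [[86, 12]; [12, 4]] and Aᵀy = [72, 6]ᵀ gives AᵀA·[α, β]ᵀ = Aᵀy.
Eliminating β: 4·(row 1) − 12·(row 2) gives 200·α = 4·72 − 12·6 = 216, so α = 27/25.
Then β = (6 − 12·(27/25))/4 = -87/50.
At x = 12: ŷ = (27/25)·(12) + (-87/50)·(1) = 561/50.

ŷ = 11.22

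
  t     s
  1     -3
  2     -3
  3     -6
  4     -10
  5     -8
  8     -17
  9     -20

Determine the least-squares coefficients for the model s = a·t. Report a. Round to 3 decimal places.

Normal-equation sums: Σt·t = 200.
Right-hand side: Σt·s = -423.
So XᵀX·[a]ᵀ = Xᵀs: [[200]]·[a]ᵀ = [-423]ᵀ.
Hence a = -423 / 200 ≈ -2.115.

a = -2.115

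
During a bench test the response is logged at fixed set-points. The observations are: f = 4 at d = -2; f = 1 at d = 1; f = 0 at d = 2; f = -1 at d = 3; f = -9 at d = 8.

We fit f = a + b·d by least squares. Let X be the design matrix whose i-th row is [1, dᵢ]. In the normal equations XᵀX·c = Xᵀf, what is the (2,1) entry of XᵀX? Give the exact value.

12

Row 2 ↔ basis d, column 1 ↔ basis 1, so (XᵀX)_{2,1} = Σᵢ d = (-2)·(1) + (1)·(1) + (2)·(1) + (3)·(1) + (8)·(1) = 12.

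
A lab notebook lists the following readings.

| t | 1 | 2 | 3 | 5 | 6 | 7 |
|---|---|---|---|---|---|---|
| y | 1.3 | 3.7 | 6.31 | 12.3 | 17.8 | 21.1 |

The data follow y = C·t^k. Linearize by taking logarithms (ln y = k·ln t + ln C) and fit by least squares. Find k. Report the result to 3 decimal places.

k = 1.425

Linearized form: ln y = k·ln t + ln C. From the 6 transformed points,
Σln t = 7.1389, Σ(ln t)² = 11.2747, Σln y = 11.8509, Σln t·ln y = 18.0621.
Equations: 11.2747·k + 7.1389·ln C = 18.0621;  7.1389·k + 6·ln C = 11.8509.
Δ = 11.2747·6 − (7.1389)² = 16.6845; k = (18.0621·6 − 7.1389·11.8509)/16.6845 = 1.42472, ln C = (11.2747·11.8509 − 7.1389·18.0621)/16.6845 = 0.28000.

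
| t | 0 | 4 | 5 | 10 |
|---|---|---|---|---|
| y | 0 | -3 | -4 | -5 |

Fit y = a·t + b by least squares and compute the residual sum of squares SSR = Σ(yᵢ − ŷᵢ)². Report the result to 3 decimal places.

Entries of AᵀA: Σt·t = 141, Σt = 19, Σ1 = 4.
And Σt·y = -82, Σy = -12.
So AᵀA·[a, b]ᵀ = Aᵀy: [[141, 19]; [19, 4]]·[a, b]ᵀ = [-82, -12]ᵀ.
Eliminating b: 4·(row 1) − 19·(row 2) gives 203·a = 4·(-82) − 19·(-12) = -100, so a = -100/203.
Then b = ((-12) − 19·(-100/203))/4 = -134/203.
Residuals: 134/203, -75/203, -178/203, 17/29; SSR = 342/203.

SSR = 1.685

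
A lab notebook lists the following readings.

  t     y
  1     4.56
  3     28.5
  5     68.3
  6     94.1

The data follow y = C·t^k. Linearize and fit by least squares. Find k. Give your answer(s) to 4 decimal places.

k = 1.6866

Let Y = ln y. Fitting Y = k·ln t + ln C by least squares:
Σln t = 4.4998, Σ(ln t)² = 7.0076, Σln y = 13.6355, Σln t·ln y = 18.6208.
Equations: 7.0076·k + 4.4998·ln C = 18.6208;  4.4998·k + 4·ln C = 13.6355.
Slope k = (n·Σln t·ln y − Σln t·Σln y)/(n·Σ(ln t)² − (Σln t)²) = (4·18.6208 − 4.4998·13.6355)/7.7823 = 1.68664; ln C = (Σln y − k·Σln t)/n = 1.51148.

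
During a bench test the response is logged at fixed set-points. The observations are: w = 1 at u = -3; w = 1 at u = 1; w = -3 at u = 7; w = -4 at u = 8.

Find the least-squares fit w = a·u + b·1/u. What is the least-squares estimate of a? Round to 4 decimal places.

Compute the Gram sums: Σu·u = 123, Σu·1/u = 4, Σ1/u·1/u = 32377/28224.
For Aᵀw: Σu·w = -55, Σ1/u·w = -11/42.
Normal equations: [[123, 4]; [4, 32377/28224]]·[a, b]ᵀ = [-55, -11/42]ᵀ.
Eliminating b: (32377/28224)·(row 1) − 4·(row 2) gives (1176929/9408)·a = (32377/28224)·(-55) − 4·(-11/42) = -1751167/28224, so a = -1751167/3530787.
Then b = ((-11/42) − 4·(-1751167/3530787))/(32377/28224) = 1766688/1176929.

a = -0.4960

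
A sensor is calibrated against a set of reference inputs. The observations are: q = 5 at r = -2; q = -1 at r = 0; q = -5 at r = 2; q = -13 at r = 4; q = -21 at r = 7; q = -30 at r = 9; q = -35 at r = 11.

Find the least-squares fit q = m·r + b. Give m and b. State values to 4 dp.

Normal-equation sums: Σr·r = 275, Σr = 31, Σ1 = 7.
Moment sums: Σr·q = -874, Σq = -100.
XᵀX·[m, b]ᵀ = Xᵀq becomes [[275, 31]; [31, 7]]·[m, b]ᵀ = [-874, -100]ᵀ.
Δ = 275·7 − 31² = 964.
m = ((-874)·7 − 31·(-100))/964 = -1509/482; b = (275·(-100) − 31·(-874))/964 = -203/482.

m = -3.1307, b = -0.4212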